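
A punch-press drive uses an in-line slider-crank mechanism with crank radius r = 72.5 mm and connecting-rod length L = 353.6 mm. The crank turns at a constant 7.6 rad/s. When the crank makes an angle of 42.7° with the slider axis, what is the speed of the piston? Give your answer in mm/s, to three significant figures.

431

ω = 7.6 rad/s
For an in-line slider-crank, x = r cosθ + √(L² − r² sin²θ), so v = −rω sinθ·[1 + r cosθ/√(L² − r² sin²θ)].
With r = 0.0725 m, L = 0.3536 m, θ = 42.7°: √(L² − r² sin²θ) = 0.35017 m.
v = −0.0725·7.6·0.67816·[1 + 0.0725·0.73491/0.35017] = -0.43052 m/s.
|v| = 0.43052 m/s = 430.52 mm/s.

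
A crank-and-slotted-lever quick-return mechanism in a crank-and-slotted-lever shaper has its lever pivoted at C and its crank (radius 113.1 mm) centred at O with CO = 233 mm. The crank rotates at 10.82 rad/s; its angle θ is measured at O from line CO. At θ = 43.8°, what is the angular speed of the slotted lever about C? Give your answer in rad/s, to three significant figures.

3.27

ω = 10.82 rad/s
Crank pin A relative to C: A = (d + r cosθ, r sinθ); lever angle φ = atan2(r sinθ, d + r cosθ).
Differentiating tanφ: φ̇ = rω(d cosθ + r)/(d² + r² + 2dr cosθ).
d² + r² + 2dr cosθ = |CA|² = 0.105121 m²;  d cosθ + r = +0.28127 m.
|ω_lever| = |0.1131·10.82·+0.28127| / 0.105121 = 3.2744 rad/s.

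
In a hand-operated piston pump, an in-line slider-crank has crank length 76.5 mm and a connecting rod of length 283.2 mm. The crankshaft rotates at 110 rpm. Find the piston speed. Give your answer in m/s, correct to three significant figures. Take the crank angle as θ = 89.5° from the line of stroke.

ω = 2π·110/60 = 11.52 rad/s
For an in-line slider-crank, x = r cosθ + √(L² − r² sin²θ), so v = −rω sinθ·[1 + r cosθ/√(L² − r² sin²θ)].
With r = 0.0765 m, L = 0.2832 m, θ = 89.5°: √(L² − r² sin²θ) = 0.27267 m.
v = −0.0765·11.52·0.99996·[1 + 0.0765·0.00873/0.27267] = -0.88334 m/s.
|v| = 0.88334 m/s.

0.883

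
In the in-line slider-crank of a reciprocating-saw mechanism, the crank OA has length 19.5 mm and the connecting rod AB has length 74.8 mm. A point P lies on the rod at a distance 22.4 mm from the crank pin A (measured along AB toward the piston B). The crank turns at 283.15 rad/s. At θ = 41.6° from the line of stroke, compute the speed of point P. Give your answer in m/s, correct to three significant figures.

4.84

ω = 283.1 rad/s.  Crank-pin speed |V_A| = rω = 5.5214 m/s, perpendicular to OA.
Rod angle: sinφ = −(r/L) sinθ ⇒ φ = -9.967°; ω_rod = −rω cosθ/√(L²−r²sin²θ) = -56.045 rad/s.
V_P = V_A + ω_rod × AP, with AP = 0.0224 m along the rod.
Components: V_Px = −rω sinθ − a·ω_rod·sinφ = -3.8831 m/s;  V_Py = rω cosθ + a·ω_rod·cosφ = +2.8924 m/s.
|V_P| = √(V_Px² + V_Py²) = 4.842 m/s.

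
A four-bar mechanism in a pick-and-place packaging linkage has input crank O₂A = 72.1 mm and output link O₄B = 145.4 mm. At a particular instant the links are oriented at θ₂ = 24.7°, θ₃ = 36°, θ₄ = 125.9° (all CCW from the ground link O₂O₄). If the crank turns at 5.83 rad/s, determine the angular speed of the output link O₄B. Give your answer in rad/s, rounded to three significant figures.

ω₂ = 5.83 rad/s
Differentiating the loop-closure r₂e^{iθ₂}+r₃e^{iθ₃}=r₁+r₄e^{iθ₄} gives r₂ω₂e^{iθ₂}+r₃ω₃e^{iθ₃}=r₄ω₄e^{iθ₄}.
Eliminating the other unknown: ω₄ = r₂ω₂ sin(θ₂−θ₃) / [r₄ sin(θ₄−θ₃)].
Numerator sine = -0.19595; denominator sine = +1.00000.
Result = 0.0721·5.83·(-0.19595) / (0.1454·(+1.00000)) = -0.56647 rad/s; magnitude 0.56647 rad/s.

0.566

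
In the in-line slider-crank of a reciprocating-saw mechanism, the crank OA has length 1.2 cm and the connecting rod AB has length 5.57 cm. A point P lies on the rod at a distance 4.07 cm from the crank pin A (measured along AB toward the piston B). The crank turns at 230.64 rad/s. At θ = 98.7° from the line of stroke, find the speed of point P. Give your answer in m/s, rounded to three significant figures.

ω = 230.6 rad/s.  Crank-pin speed |V_A| = rω = 2.7677 m/s, perpendicular to OA.
Rod angle: sinφ = −(r/L) sinθ ⇒ φ = -12.296°; ω_rod = −rω cosθ/√(L²−r²sin²θ) = +7.6925 rad/s.
V_P = V_A + ω_rod × AP, with AP = 0.0407 m along the rod.
Components: V_Px = −rω sinθ − a·ω_rod·sinφ = -2.6692 m/s;  V_Py = rω cosθ + a·ω_rod·cosφ = -0.11274 m/s.
|V_P| = √(V_Px² + V_Py²) = 2.6715 m/s.

2.67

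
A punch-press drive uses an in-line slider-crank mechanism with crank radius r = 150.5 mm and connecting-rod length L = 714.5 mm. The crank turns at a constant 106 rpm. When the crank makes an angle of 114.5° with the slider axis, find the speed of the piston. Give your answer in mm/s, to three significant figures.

ω = 2π·106/60 = 11.1 rad/s
For an in-line slider-crank, x = r cosθ + √(L² − r² sin²θ), so v = −rω sinθ·[1 + r cosθ/√(L² − r² sin²θ)].
With r = 0.1505 m, L = 0.7145 m, θ = 114.5°: √(L² − r² sin²θ) = 0.70125 m.
v = −0.1505·11.1·0.90996·[1 + 0.1505·-0.41469/0.70125] = -1.3849 m/s.
|v| = 1.3849 m/s = 1384.9 mm/s.

1380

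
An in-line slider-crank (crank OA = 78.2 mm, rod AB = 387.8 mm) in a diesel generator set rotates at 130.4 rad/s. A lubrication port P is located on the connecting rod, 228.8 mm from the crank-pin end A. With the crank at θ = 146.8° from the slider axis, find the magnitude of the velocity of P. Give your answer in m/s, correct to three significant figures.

6.12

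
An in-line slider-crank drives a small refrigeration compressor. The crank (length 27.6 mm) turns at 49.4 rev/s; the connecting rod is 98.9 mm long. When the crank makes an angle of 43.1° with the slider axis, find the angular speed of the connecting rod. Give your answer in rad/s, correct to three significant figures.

64.4

ω = 310.4 rad/s (converted from 49.4 rev/s).
The rod makes angle φ with the slider axis where L sinφ = r sinθ; differentiating, L cosφ·φ̇ = r ω cosθ.
L cosφ = √(L² − r² sin²θ) = 0.097085 m.
|ω_rod| = r ω |cosθ| / √(L² − r² sin²θ) = 0.0276·310.4·0.73016/0.097085 = 64.429 rad/s.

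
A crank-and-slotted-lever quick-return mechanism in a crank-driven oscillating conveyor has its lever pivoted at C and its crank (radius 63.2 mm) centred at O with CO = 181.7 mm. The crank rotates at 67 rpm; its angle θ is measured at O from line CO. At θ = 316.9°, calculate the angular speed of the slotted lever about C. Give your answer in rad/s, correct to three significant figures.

ω = 7.016 rad/s (from 67 rpm).
Crank pin A relative to C: A = (d + r cosθ, r sinθ); lever angle φ = atan2(r sinθ, d + r cosθ).
Differentiating tanφ: φ̇ = rω(d cosθ + r)/(d² + r² + 2dr cosθ).
d² + r² + 2dr cosθ = |CA|² = 0.0537787 m²;  d cosθ + r = +0.19587 m.
|ω_lever| = |0.0632·7.016·+0.19587| / 0.0537787 = 1.615 rad/s.

1.62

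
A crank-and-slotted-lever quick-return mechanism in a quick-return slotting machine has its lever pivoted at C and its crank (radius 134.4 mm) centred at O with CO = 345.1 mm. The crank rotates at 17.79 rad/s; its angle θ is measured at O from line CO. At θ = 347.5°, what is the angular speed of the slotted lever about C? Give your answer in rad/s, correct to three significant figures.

ω = 17.79 rad/s
Crank pin A relative to C: A = (d + r cosθ, r sinθ); lever angle φ = atan2(r sinθ, d + r cosθ).
Differentiating tanφ: φ̇ = rω(d cosθ + r)/(d² + r² + 2dr cosθ).
d² + r² + 2dr cosθ = |CA|² = 0.227721 m²;  d cosθ + r = +0.47132 m.
|ω_lever| = |0.1344·17.79·+0.47132| / 0.227721 = 4.9487 rad/s.

4.95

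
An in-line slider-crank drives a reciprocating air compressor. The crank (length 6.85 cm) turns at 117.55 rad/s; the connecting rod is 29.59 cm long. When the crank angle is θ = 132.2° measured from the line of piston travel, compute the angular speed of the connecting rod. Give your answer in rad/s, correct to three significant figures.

ω = 117.5 rad/s
The rod makes angle φ with the slider axis where L sinφ = r sinθ; differentiating, L cosφ·φ̇ = r ω cosθ.
L cosφ = √(L² − r² sin²θ) = 0.29152 m.
|ω_rod| = r ω |cosθ| / √(L² − r² sin²θ) = 0.0685·117.5·0.67172/0.29152 = 18.554 rad/s.

18.6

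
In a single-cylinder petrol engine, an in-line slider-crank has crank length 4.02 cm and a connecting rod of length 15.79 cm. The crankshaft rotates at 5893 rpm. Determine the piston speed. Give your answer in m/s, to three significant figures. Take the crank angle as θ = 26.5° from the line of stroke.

13.6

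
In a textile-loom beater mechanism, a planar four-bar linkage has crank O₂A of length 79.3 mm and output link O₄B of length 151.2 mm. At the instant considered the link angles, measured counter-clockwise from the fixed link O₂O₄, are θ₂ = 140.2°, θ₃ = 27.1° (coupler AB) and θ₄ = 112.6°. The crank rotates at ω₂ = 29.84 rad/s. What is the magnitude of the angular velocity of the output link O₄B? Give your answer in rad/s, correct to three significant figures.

ω₂ = 29.84 rad/s
Differentiating the loop-closure r₂e^{iθ₂}+r₃e^{iθ₃}=r₁+r₄e^{iθ₄} gives r₂ω₂e^{iθ₂}+r₃ω₃e^{iθ₃}=r₄ω₄e^{iθ₄}.
Eliminating the other unknown: ω₄ = r₂ω₂ sin(θ₂−θ₃) / [r₄ sin(θ₄−θ₃)].
Numerator sine = +0.91982; denominator sine = +0.99692.
Result = 0.0793·29.84·(+0.91982) / (0.1512·(+0.99692)) = +14.44 rad/s; magnitude 14.44 rad/s.

14.4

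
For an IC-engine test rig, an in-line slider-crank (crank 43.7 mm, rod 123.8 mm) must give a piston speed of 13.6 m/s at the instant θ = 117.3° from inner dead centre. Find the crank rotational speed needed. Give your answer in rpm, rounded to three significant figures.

4030

For an in-line slider-crank, |v_piston| = rω|sinθ|·[1 + r cosθ/√(L² − r² sin²θ)].
With r = 0.0437 m, L = 0.1238 m, θ = 117.3°: the bracketed kinematic factor |dx/dθ| = 0.032211 m.
ω = v/|dx/dθ| = 13.6/0.032211 = 422.21 rad/s.
N = 60ω/(2π) = 4031.8 rpm.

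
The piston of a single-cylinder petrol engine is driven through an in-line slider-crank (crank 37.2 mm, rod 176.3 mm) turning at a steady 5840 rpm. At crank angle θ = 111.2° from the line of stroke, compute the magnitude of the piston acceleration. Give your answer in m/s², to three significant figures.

7230

ω = 2π·5840/60 = 611.6 rad/s
x(θ) = r cosθ + √(L² − r² sin²θ); with ω constant, a = ω²·d²x/dθ².
d²x/dθ² = −r cosθ − r²(cos2θ)/√u − r⁴ sin²2θ/(4u^{3/2}),  u = L² − r² sin²θ = 0.0298788 m².
Substituting r = 0.0372 m, L = 0.1763 m, θ = 111.2°: d²x/dθ² = +0.019322 m.
a = ω²·d²x/dθ² = (611.6)²·(+0.019322) = +7226.7 m/s²;  |a| = 7226.7 m/s².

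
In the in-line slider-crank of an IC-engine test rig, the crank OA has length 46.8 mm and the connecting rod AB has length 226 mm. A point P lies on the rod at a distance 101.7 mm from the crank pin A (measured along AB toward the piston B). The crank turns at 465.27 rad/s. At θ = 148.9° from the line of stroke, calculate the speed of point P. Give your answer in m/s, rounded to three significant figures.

ω = 465.3 rad/s.  Crank-pin speed |V_A| = rω = 21.775 m/s, perpendicular to OA.
Rod angle: sinφ = −(r/L) sinθ ⇒ φ = -6.140°; ω_rod = −rω cosθ/√(L²−r²sin²θ) = +82.976 rad/s.
V_P = V_A + ω_rod × AP, with AP = 0.1017 m along the rod.
Components: V_Px = −rω sinθ − a·ω_rod·sinφ = -10.345 m/s;  V_Py = rω cosθ + a·ω_rod·cosφ = -10.255 m/s.
|V_P| = √(V_Px² + V_Py²) = 14.566 m/s.

14.6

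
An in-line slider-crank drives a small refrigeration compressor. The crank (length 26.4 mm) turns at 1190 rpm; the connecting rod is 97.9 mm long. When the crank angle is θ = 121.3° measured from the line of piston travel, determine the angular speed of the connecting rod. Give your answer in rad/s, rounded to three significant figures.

ω = 124.6 rad/s (converted from 1190 rpm).
The rod makes angle φ with the slider axis where L sinφ = r sinθ; differentiating, L cosφ·φ̇ = r ω cosθ.
L cosφ = √(L² − r² sin²θ) = 0.095266 m.
|ω_rod| = r ω |cosθ| / √(L² − r² sin²θ) = 0.0264·124.6·0.51952/0.095266 = 17.941 rad/s.

17.9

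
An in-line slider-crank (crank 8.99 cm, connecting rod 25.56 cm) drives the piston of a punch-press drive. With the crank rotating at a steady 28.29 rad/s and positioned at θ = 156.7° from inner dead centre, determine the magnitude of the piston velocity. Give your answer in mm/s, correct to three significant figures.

678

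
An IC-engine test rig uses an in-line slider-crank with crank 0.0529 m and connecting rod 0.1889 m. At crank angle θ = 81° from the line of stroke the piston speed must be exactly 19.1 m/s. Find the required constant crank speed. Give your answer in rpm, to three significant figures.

3340

For an in-line slider-crank, |v_piston| = rω|sinθ|·[1 + r cosθ/√(L² − r² sin²θ)].
With r = 0.0529 m, L = 0.1889 m, θ = 81°: the bracketed kinematic factor |dx/dθ| = 0.054631 m.
ω = v/|dx/dθ| = 19.1/0.054631 = 349.62 rad/s.
N = 60ω/(2π) = 3338.6 rpm.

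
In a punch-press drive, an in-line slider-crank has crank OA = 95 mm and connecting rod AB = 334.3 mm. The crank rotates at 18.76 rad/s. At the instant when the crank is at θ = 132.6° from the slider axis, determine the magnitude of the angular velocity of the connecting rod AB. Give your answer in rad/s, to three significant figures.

3.69

ω = 18.76 rad/s
The rod makes angle φ with the slider axis where L sinφ = r sinθ; differentiating, L cosφ·φ̇ = r ω cosθ.
L cosφ = √(L² − r² sin²θ) = 0.3269 m.
|ω_rod| = r ω |cosθ| / √(L² − r² sin²θ) = 0.095·18.76·0.67688/0.3269 = 3.6902 rad/s.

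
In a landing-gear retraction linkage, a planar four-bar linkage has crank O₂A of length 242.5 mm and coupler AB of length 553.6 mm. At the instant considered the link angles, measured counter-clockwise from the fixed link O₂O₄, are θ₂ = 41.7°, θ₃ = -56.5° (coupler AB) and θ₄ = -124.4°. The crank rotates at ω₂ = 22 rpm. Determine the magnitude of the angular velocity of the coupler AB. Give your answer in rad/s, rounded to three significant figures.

ω₂ = 2.304 rad/s (from 22 rpm).
Differentiating the loop-closure r₂e^{iθ₂}+r₃e^{iθ₃}=r₁+r₄e^{iθ₄} gives r₂ω₂e^{iθ₂}+r₃ω₃e^{iθ₃}=r₄ω₄e^{iθ₄}.
Eliminating the other unknown: ω₃ = r₂ω₂ sin(θ₄−θ₂) / [r₃ sin(θ₃−θ₄)].
Numerator sine = -0.24023; denominator sine = +0.92653.
Result = 0.2425·2.304·(-0.24023) / (0.5536·(+0.92653)) = -0.26166 rad/s; magnitude 0.26166 rad/s.

0.262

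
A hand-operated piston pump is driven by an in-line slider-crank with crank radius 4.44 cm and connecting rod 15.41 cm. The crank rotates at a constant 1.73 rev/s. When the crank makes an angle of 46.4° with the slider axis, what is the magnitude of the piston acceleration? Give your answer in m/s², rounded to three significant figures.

ω = 2π·1.73 = 10.87 rad/s
x(θ) = r cosθ + √(L² − r² sin²θ); with ω constant, a = ω²·d²x/dθ².
d²x/dθ² = −r cosθ − r²(cos2θ)/√u − r⁴ sin²2θ/(4u^{3/2}),  u = L² − r² sin²θ = 0.022713 m².
Substituting r = 0.0444 m, L = 0.1541 m, θ = 46.4°: d²x/dθ² = -0.030263 m.
a = ω²·d²x/dθ² = (10.87)²·(-0.030263) = -3.5758 m/s²;  |a| = 3.5758 m/s².

3.58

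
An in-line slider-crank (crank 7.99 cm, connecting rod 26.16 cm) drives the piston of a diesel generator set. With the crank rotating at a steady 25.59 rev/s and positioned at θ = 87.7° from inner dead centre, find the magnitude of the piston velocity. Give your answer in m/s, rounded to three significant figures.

13.0

ω = 2π·25.6 = 160.8 rad/s
For an in-line slider-crank, x = r cosθ + √(L² − r² sin²θ), so v = −rω sinθ·[1 + r cosθ/√(L² − r² sin²θ)].
With r = 0.0799 m, L = 0.2616 m, θ = 87.7°: √(L² − r² sin²θ) = 0.24912 m.
v = −0.0799·160.8·0.99919·[1 + 0.0799·0.04013/0.24912] = -13.002 m/s.
|v| = 13.002 m/s.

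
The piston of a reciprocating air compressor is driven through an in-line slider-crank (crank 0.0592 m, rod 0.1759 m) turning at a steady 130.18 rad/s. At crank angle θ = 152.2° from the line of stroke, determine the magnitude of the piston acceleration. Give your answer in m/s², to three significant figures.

ω = 130.2 rad/s
x(θ) = r cosθ + √(L² − r² sin²θ); with ω constant, a = ω²·d²x/dθ².
d²x/dθ² = −r cosθ − r²(cos2θ)/√u − r⁴ sin²2θ/(4u^{3/2}),  u = L² − r² sin²θ = 0.0301785 m².
Substituting r = 0.0592 m, L = 0.1759 m, θ = 152.2°: d²x/dθ² = +0.040571 m.
a = ω²·d²x/dθ² = (130.2)²·(+0.040571) = +687.55 m/s²;  |a| = 687.55 m/s².

688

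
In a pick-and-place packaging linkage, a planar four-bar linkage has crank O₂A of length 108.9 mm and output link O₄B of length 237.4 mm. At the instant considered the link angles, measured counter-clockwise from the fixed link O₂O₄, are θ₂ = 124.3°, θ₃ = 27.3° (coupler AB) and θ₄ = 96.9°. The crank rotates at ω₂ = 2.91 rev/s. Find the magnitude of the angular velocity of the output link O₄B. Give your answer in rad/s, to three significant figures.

ω₂ = 18.28 rad/s (from 2.91 rev/s).
Differentiating the loop-closure r₂e^{iθ₂}+r₃e^{iθ₃}=r₁+r₄e^{iθ₄} gives r₂ω₂e^{iθ₂}+r₃ω₃e^{iθ₃}=r₄ω₄e^{iθ₄}.
Eliminating the other unknown: ω₄ = r₂ω₂ sin(θ₂−θ₃) / [r₄ sin(θ₄−θ₃)].
Numerator sine = +0.99255; denominator sine = +0.93728.
Result = 0.1089·18.28·(+0.99255) / (0.2374·(+0.93728)) = +8.8818 rad/s; magnitude 8.8818 rad/s.

8.88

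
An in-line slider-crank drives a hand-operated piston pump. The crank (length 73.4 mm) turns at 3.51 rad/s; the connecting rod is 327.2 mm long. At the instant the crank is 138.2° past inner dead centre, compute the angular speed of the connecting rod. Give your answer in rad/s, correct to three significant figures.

ω = 3.51 rad/s
The rod makes angle φ with the slider axis where L sinφ = r sinθ; differentiating, L cosφ·φ̇ = r ω cosθ.
L cosφ = √(L² − r² sin²θ) = 0.32352 m.
|ω_rod| = r ω |cosθ| / √(L² − r² sin²θ) = 0.0734·3.51·0.74548/0.32352 = 0.59365 rad/s.

0.594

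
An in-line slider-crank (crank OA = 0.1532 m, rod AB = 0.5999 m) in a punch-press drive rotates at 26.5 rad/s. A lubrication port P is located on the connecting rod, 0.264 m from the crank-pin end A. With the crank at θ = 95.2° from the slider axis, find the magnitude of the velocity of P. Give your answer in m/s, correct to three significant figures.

ω = 26.5 rad/s.  Crank-pin speed |V_A| = rω = 4.0598 m/s, perpendicular to OA.
Rod angle: sinφ = −(r/L) sinθ ⇒ φ = -14.734°; ω_rod = −rω cosθ/√(L²−r²sin²θ) = +0.63421 rad/s.
V_P = V_A + ω_rod × AP, with AP = 0.264 m along the rod.
Components: V_Px = −rω sinθ − a·ω_rod·sinφ = -4.0005 m/s;  V_Py = rω cosθ + a·ω_rod·cosφ = -0.20603 m/s.
|V_P| = √(V_Px² + V_Py²) = 4.0058 m/s.

4.01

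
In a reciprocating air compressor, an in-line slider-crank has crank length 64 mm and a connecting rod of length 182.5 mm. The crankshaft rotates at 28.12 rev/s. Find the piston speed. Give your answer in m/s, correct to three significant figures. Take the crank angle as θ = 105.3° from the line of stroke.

ω = 2π·28.1 = 176.7 rad/s
For an in-line slider-crank, x = r cosθ + √(L² − r² sin²θ), so v = −rω sinθ·[1 + r cosθ/√(L² − r² sin²θ)].
With r = 0.064 m, L = 0.1825 m, θ = 105.3°: √(L² − r² sin²θ) = 0.17174 m.
v = −0.064·176.7·0.96456·[1 + 0.064·-0.26387/0.17174] = -9.8344 m/s.
|v| = 9.8344 m/s.

9.83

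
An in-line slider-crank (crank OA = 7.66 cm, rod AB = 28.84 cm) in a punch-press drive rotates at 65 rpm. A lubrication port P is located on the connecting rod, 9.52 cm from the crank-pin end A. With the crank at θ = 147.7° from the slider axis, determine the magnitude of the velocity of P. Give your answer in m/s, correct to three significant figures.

0.392

ω = 6.807 rad/s.  Crank-pin speed |V_A| = rω = 0.5214 m/s, perpendicular to OA.
Rod angle: sinφ = −(r/L) sinθ ⇒ φ = -8.159°; ω_rod = −rω cosθ/√(L²−r²sin²θ) = +1.5438 rad/s.
V_P = V_A + ω_rod × AP, with AP = 0.0952 m along the rod.
Components: V_Px = −rω sinθ − a·ω_rod·sinφ = -0.25775 m/s;  V_Py = rω cosθ + a·ω_rod·cosφ = -0.29524 m/s.
|V_P| = √(V_Px² + V_Py²) = 0.39192 m/s.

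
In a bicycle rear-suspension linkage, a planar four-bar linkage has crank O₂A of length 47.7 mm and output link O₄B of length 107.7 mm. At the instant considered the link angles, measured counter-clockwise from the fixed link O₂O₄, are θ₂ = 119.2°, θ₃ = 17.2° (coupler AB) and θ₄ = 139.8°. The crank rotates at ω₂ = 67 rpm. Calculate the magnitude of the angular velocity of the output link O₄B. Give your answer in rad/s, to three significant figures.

3.61

ω₂ = 7.016 rad/s (from 67 rpm).
Differentiating the loop-closure r₂e^{iθ₂}+r₃e^{iθ₃}=r₁+r₄e^{iθ₄} gives r₂ω₂e^{iθ₂}+r₃ω₃e^{iθ₃}=r₄ω₄e^{iθ₄}.
Eliminating the other unknown: ω₄ = r₂ω₂ sin(θ₂−θ₃) / [r₄ sin(θ₄−θ₃)].
Numerator sine = +0.97815; denominator sine = +0.84245.
Result = 0.0477·7.016·(+0.97815) / (0.1077·(+0.84245)) = +3.608 rad/s; magnitude 3.608 rad/s.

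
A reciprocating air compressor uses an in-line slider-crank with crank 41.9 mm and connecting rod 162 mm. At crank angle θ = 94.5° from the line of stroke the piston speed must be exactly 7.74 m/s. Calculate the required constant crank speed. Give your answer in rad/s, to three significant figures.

189

For an in-line slider-crank, |v_piston| = rω|sinθ|·[1 + r cosθ/√(L² − r² sin²θ)].
With r = 0.0419 m, L = 0.162 m, θ = 94.5°: the bracketed kinematic factor |dx/dθ| = 0.040894 m.
ω = v/|dx/dθ| = 7.74/0.040894 = 189.27 rad/s.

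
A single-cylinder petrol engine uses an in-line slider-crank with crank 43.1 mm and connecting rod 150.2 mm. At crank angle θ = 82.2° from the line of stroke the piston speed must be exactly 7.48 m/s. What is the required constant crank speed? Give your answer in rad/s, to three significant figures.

168

For an in-line slider-crank, |v_piston| = rω|sinθ|·[1 + r cosθ/√(L² − r² sin²θ)].
With r = 0.0431 m, L = 0.1502 m, θ = 82.2°: the bracketed kinematic factor |dx/dθ| = 0.044436 m.
ω = v/|dx/dθ| = 7.48/0.044436 = 168.33 rad/s.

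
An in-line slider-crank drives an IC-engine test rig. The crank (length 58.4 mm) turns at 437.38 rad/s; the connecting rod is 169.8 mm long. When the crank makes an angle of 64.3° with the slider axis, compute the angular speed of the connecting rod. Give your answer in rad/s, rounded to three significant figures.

68.6

ω = 437.4 rad/s
The rod makes angle φ with the slider axis where L sinφ = r sinθ; differentiating, L cosφ·φ̇ = r ω cosθ.
L cosφ = √(L² − r² sin²θ) = 0.16144 m.
|ω_rod| = r ω |cosθ| / √(L² − r² sin²θ) = 0.0584·437.4·0.43366/0.16144 = 68.613 rad/s.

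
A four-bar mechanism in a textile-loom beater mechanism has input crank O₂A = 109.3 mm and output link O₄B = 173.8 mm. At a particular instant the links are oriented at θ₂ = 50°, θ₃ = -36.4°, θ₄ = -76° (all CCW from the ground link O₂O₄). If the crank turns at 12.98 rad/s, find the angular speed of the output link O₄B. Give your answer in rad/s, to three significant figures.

ω₂ = 12.98 rad/s
Differentiating the loop-closure r₂e^{iθ₂}+r₃e^{iθ₃}=r₁+r₄e^{iθ₄} gives r₂ω₂e^{iθ₂}+r₃ω₃e^{iθ₃}=r₄ω₄e^{iθ₄}.
Eliminating the other unknown: ω₄ = r₂ω₂ sin(θ₂−θ₃) / [r₄ sin(θ₄−θ₃)].
Numerator sine = +0.99803; denominator sine = -0.63742.
Result = 0.1093·12.98·(+0.99803) / (0.1738·(-0.63742)) = -12.781 rad/s; magnitude 12.781 rad/s.

12.8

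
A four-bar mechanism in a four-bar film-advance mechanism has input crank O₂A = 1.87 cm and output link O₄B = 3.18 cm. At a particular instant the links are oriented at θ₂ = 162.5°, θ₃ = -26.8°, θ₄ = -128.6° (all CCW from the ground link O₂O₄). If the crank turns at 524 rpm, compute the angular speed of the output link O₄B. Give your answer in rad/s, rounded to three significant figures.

5.33

ω₂ = 54.87 rad/s (from 524 rpm).
Differentiating the loop-closure r₂e^{iθ₂}+r₃e^{iθ₃}=r₁+r₄e^{iθ₄} gives r₂ω₂e^{iθ₂}+r₃ω₃e^{iθ₃}=r₄ω₄e^{iθ₄}.
Eliminating the other unknown: ω₄ = r₂ω₂ sin(θ₂−θ₃) / [r₄ sin(θ₄−θ₃)].
Numerator sine = -0.16160; denominator sine = -0.97887.
Result = 0.0187·54.87·(-0.16160) / (0.0318·(-0.97887)) = +5.3272 rad/s; magnitude 5.3272 rad/s.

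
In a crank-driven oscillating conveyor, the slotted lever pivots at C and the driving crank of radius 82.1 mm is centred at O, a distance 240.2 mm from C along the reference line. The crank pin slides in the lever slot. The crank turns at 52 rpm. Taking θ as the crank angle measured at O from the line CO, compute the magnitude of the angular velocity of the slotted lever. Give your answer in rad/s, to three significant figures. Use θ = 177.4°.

ω = 5.445 rad/s (from 52 rpm).
Crank pin A relative to C: A = (d + r cosθ, r sinθ); lever angle φ = atan2(r sinθ, d + r cosθ).
Differentiating tanφ: φ̇ = rω(d cosθ + r)/(d² + r² + 2dr cosθ).
d² + r² + 2dr cosθ = |CA|² = 0.0250362 m²;  d cosθ + r = -0.15785 m.
|ω_lever| = |0.0821·5.445·-0.15785| / 0.0250362 = 2.8188 rad/s.

2.82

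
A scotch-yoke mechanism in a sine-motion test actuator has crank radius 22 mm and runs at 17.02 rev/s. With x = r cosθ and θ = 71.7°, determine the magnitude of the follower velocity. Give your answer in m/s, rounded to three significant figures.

ω = 106.9 rad/s (from 17.02 rev/s).
x = r cosθ ⇒ ẋ = −rω sinθ.
|v| = rω|sinθ| = 0.022·106.9·|sin 71.7°| = 2.2337 m/s.

2.23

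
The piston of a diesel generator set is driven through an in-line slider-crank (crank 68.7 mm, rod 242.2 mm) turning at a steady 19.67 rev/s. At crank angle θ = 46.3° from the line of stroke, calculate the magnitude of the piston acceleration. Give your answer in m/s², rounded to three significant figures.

718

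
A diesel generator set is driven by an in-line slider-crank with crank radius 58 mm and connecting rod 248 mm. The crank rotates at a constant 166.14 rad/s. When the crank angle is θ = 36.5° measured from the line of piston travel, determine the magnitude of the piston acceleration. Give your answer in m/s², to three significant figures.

1400

ω = 166.1 rad/s
x(θ) = r cosθ + √(L² − r² sin²θ); with ω constant, a = ω²·d²x/dθ².
d²x/dθ² = −r cosθ − r²(cos2θ)/√u − r⁴ sin²2θ/(4u^{3/2}),  u = L² − r² sin²θ = 0.0603138 m².
Substituting r = 0.058 m, L = 0.248 m, θ = 36.5°: d²x/dθ² = -0.050803 m.
a = ω²·d²x/dθ² = (166.1)²·(-0.050803) = -1402.3 m/s²;  |a| = 1402.3 m/s².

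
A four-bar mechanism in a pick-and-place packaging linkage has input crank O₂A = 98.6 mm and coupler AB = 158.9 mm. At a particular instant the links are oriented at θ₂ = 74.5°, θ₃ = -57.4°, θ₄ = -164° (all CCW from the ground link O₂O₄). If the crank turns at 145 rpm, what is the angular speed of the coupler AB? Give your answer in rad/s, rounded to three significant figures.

8.38

ω₂ = 15.18 rad/s (from 145 rpm).
Differentiating the loop-closure r₂e^{iθ₂}+r₃e^{iθ₃}=r₁+r₄e^{iθ₄} gives r₂ω₂e^{iθ₂}+r₃ω₃e^{iθ₃}=r₄ω₄e^{iθ₄}.
Eliminating the other unknown: ω₃ = r₂ω₂ sin(θ₄−θ₂) / [r₃ sin(θ₃−θ₄)].
Numerator sine = +0.85264; denominator sine = +0.95832.
Result = 0.0986·15.18·(+0.85264) / (0.1589·(+0.95832)) = +8.3831 rad/s; magnitude 8.3831 rad/s.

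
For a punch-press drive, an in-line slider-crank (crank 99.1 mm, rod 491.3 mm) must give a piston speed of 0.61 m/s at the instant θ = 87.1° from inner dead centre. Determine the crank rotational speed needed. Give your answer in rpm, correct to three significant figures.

58.2

For an in-line slider-crank, |v_piston| = rω|sinθ|·[1 + r cosθ/√(L² − r² sin²θ)].
With r = 0.0991 m, L = 0.4913 m, θ = 87.1°: the bracketed kinematic factor |dx/dθ| = 0.1 m.
ω = v/|dx/dθ| = 0.61/0.1 = 6.0997 rad/s.
N = 60ω/(2π) = 58.248 rpm.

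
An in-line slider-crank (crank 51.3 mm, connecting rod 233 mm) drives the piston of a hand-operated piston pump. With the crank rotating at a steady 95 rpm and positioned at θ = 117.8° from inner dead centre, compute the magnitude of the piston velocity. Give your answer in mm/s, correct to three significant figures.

404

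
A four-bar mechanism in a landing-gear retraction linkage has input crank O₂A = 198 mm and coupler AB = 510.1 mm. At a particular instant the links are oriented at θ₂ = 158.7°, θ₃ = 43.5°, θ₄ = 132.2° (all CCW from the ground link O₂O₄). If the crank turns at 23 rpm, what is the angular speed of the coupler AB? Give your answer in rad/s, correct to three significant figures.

ω₂ = 2.409 rad/s (from 23 rpm).
Differentiating the loop-closure r₂e^{iθ₂}+r₃e^{iθ₃}=r₁+r₄e^{iθ₄} gives r₂ω₂e^{iθ₂}+r₃ω₃e^{iθ₃}=r₄ω₄e^{iθ₄}.
Eliminating the other unknown: ω₃ = r₂ω₂ sin(θ₄−θ₂) / [r₃ sin(θ₃−θ₄)].
Numerator sine = -0.44620; denominator sine = -0.99974.
Result = 0.198·2.409·(-0.44620) / (0.5101·(-0.99974)) = +0.41726 rad/s; magnitude 0.41726 rad/s.

0.417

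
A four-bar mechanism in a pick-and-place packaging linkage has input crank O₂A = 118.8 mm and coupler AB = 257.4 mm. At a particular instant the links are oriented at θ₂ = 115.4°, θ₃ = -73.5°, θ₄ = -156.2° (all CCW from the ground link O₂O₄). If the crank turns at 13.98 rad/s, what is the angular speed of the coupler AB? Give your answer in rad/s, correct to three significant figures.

ω₂ = 13.98 rad/s
Differentiating the loop-closure r₂e^{iθ₂}+r₃e^{iθ₃}=r₁+r₄e^{iθ₄} gives r₂ω₂e^{iθ₂}+r₃ω₃e^{iθ₃}=r₄ω₄e^{iθ₄}.
Eliminating the other unknown: ω₃ = r₂ω₂ sin(θ₄−θ₂) / [r₃ sin(θ₃−θ₄)].
Numerator sine = +0.99961; denominator sine = +0.99189.
Result = 0.1188·13.98·(+0.99961) / (0.2574·(+0.99189)) = +6.5025 rad/s; magnitude 6.5025 rad/s.

6.50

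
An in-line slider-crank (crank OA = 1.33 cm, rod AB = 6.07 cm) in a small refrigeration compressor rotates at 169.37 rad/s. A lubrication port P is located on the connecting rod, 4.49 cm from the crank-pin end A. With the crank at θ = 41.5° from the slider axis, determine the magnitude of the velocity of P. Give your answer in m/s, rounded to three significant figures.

1.73

ω = 169.4 rad/s.  Crank-pin speed |V_A| = rω = 2.2526 m/s, perpendicular to OA.
Rod angle: sinφ = −(r/L) sinθ ⇒ φ = -8.348°; ω_rod = −rω cosθ/√(L²−r²sin²θ) = -28.092 rad/s.
V_P = V_A + ω_rod × AP, with AP = 0.0449 m along the rod.
Components: V_Px = −rω sinθ − a·ω_rod·sinφ = -1.6758 m/s;  V_Py = rω cosθ + a·ω_rod·cosφ = +0.43915 m/s.
|V_P| = √(V_Px² + V_Py²) = 1.7323 m/s.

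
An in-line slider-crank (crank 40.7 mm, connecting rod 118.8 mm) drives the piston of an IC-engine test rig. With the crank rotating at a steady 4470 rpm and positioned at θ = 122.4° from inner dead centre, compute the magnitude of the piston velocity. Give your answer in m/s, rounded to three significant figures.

13.0

ω = 2π·4470/60 = 468.1 rad/s
For an in-line slider-crank, x = r cosθ + √(L² − r² sin²θ), so v = −rω sinθ·[1 + r cosθ/√(L² − r² sin²θ)].
With r = 0.0407 m, L = 0.1188 m, θ = 122.4°: √(L² − r² sin²θ) = 0.11372 m.
v = −0.0407·468.1·0.84433·[1 + 0.0407·-0.53583/0.11372] = -13.001 m/s.
|v| = 13.001 m/s.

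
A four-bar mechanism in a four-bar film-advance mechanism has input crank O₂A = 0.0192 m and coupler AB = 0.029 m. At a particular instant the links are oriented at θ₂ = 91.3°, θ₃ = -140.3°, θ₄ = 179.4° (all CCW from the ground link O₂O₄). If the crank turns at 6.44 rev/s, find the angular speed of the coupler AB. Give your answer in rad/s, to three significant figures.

41.4

ω₂ = 40.46 rad/s (from 6.44 rev/s).
Differentiating the loop-closure r₂e^{iθ₂}+r₃e^{iθ₃}=r₁+r₄e^{iθ₄} gives r₂ω₂e^{iθ₂}+r₃ω₃e^{iθ₃}=r₄ω₄e^{iθ₄}.
Eliminating the other unknown: ω₃ = r₂ω₂ sin(θ₄−θ₂) / [r₃ sin(θ₃−θ₄)].
Numerator sine = +0.99945; denominator sine = +0.64679.
Result = 0.0192·40.46·(+0.99945) / (0.029·(+0.64679)) = +41.397 rad/s; magnitude 41.397 rad/s.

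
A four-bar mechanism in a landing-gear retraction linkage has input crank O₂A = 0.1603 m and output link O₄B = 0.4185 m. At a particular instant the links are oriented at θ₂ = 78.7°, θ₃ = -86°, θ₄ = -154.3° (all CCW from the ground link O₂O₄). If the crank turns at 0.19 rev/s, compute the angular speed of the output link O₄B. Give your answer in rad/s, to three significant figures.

0.130

ω₂ = 1.194 rad/s (from 0.19 rev/s).
Differentiating the loop-closure r₂e^{iθ₂}+r₃e^{iθ₃}=r₁+r₄e^{iθ₄} gives r₂ω₂e^{iθ₂}+r₃ω₃e^{iθ₃}=r₄ω₄e^{iθ₄}.
Eliminating the other unknown: ω₄ = r₂ω₂ sin(θ₂−θ₃) / [r₄ sin(θ₄−θ₃)].
Numerator sine = +0.26387; denominator sine = -0.92913.
Result = 0.1603·1.194·(+0.26387) / (0.4185·(-0.92913)) = -0.12986 rad/s; magnitude 0.12986 rad/s.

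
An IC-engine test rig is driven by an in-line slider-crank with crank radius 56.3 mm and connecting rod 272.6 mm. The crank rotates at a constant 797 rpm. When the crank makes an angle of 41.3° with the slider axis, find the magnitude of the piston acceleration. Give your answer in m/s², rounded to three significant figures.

306

ω = 2π·797/60 = 83.46 rad/s
x(θ) = r cosθ + √(L² − r² sin²θ); with ω constant, a = ω²·d²x/dθ².
d²x/dθ² = −r cosθ − r²(cos2θ)/√u − r⁴ sin²2θ/(4u^{3/2}),  u = L² − r² sin²θ = 0.07293 m².
Substituting r = 0.0563 m, L = 0.2726 m, θ = 41.3°: d²x/dθ² = -0.043933 m.
a = ω²·d²x/dθ² = (83.46)²·(-0.043933) = -306.03 m/s²;  |a| = 306.03 m/s².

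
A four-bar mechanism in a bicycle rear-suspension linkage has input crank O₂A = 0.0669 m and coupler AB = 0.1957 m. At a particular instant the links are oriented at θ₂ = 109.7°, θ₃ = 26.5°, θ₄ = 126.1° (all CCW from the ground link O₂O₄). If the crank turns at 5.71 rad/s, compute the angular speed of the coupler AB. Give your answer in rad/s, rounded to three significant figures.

ω₂ = 5.71 rad/s
Differentiating the loop-closure r₂e^{iθ₂}+r₃e^{iθ₃}=r₁+r₄e^{iθ₄} gives r₂ω₂e^{iθ₂}+r₃ω₃e^{iθ₃}=r₄ω₄e^{iθ₄}.
Eliminating the other unknown: ω₃ = r₂ω₂ sin(θ₄−θ₂) / [r₃ sin(θ₃−θ₄)].
Numerator sine = +0.28234; denominator sine = -0.98600.
Result = 0.0669·5.71·(+0.28234) / (0.1957·(-0.98600)) = -0.55895 rad/s; magnitude 0.55895 rad/s.

0.559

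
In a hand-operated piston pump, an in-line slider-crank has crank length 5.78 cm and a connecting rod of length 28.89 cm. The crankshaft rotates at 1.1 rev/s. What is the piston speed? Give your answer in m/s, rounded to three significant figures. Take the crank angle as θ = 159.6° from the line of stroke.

ω = 2π·1.1 = 6.912 rad/s
For an in-line slider-crank, x = r cosθ + √(L² − r² sin²θ), so v = −rω sinθ·[1 + r cosθ/√(L² − r² sin²θ)].
With r = 0.0578 m, L = 0.2889 m, θ = 159.6°: √(L² − r² sin²θ) = 0.2882 m.
v = −0.0578·6.912·0.34857·[1 + 0.0578·-0.93728/0.2882] = -0.11307 m/s.
|v| = 0.11307 m/s.

0.113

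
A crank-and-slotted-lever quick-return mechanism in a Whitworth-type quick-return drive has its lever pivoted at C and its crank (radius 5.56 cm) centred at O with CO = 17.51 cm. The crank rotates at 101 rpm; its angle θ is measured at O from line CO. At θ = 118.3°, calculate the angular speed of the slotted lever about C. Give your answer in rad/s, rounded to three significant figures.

ω = 10.58 rad/s (from 101 rpm).
Crank pin A relative to C: A = (d + r cosθ, r sinθ); lever angle φ = atan2(r sinθ, d + r cosθ).
Differentiating tanφ: φ̇ = rω(d cosθ + r)/(d² + r² + 2dr cosθ).
d² + r² + 2dr cosθ = |CA|² = 0.0245203 m²;  d cosθ + r = -0.027413 m.
|ω_lever| = |0.0556·10.58·-0.027413| / 0.0245203 = 0.65743 rad/s.

0.657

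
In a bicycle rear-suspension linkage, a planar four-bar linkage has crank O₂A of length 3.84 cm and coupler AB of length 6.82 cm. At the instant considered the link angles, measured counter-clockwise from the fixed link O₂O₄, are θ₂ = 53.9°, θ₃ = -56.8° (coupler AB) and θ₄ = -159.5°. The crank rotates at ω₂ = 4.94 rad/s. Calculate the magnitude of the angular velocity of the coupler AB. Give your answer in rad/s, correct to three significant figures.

1.57

ω₂ = 4.94 rad/s
Differentiating the loop-closure r₂e^{iθ₂}+r₃e^{iθ₃}=r₁+r₄e^{iθ₄} gives r₂ω₂e^{iθ₂}+r₃ω₃e^{iθ₃}=r₄ω₄e^{iθ₄}.
Eliminating the other unknown: ω₃ = r₂ω₂ sin(θ₄−θ₂) / [r₃ sin(θ₃−θ₄)].
Numerator sine = +0.55048; denominator sine = +0.97553.
Result = 0.0384·4.94·(+0.55048) / (0.0682·(+0.97553)) = +1.5695 rad/s; magnitude 1.5695 rad/s.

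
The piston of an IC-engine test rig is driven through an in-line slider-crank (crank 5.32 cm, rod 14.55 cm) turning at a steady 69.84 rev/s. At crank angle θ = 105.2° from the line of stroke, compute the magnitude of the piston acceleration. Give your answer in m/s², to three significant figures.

6100

ω = 2π·69.8 = 438.8 rad/s
x(θ) = r cosθ + √(L² − r² sin²θ); with ω constant, a = ω²·d²x/dθ².
d²x/dθ² = −r cosθ − r²(cos2θ)/√u − r⁴ sin²2θ/(4u^{3/2}),  u = L² − r² sin²θ = 0.0185346 m².
Substituting r = 0.0532 m, L = 0.1455 m, θ = 105.2°: d²x/dθ² = +0.031676 m.
a = ω²·d²x/dθ² = (438.8)²·(+0.031676) = +6099.6 m/s²;  |a| = 6099.6 m/s².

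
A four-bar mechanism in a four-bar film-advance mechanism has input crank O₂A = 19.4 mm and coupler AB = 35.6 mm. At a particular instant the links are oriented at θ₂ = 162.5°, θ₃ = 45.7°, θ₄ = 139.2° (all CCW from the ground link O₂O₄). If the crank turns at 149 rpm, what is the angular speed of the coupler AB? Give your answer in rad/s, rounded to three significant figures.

3.37

ω₂ = 15.6 rad/s (from 149 rpm).
Differentiating the loop-closure r₂e^{iθ₂}+r₃e^{iθ₃}=r₁+r₄e^{iθ₄} gives r₂ω₂e^{iθ₂}+r₃ω₃e^{iθ₃}=r₄ω₄e^{iθ₄}.
Eliminating the other unknown: ω₃ = r₂ω₂ sin(θ₄−θ₂) / [r₃ sin(θ₃−θ₄)].
Numerator sine = -0.39555; denominator sine = -0.99813.
Result = 0.0194·15.6·(-0.39555) / (0.0356·(-0.99813)) = +3.3696 rad/s; magnitude 3.3696 rad/s.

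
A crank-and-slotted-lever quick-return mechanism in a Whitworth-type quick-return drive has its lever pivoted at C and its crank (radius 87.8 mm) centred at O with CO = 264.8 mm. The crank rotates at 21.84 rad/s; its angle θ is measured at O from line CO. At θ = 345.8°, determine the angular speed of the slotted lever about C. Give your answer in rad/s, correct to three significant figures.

5.37

ω = 21.84 rad/s
Crank pin A relative to C: A = (d + r cosθ, r sinθ); lever angle φ = atan2(r sinθ, d + r cosθ).
Differentiating tanφ: φ̇ = rω(d cosθ + r)/(d² + r² + 2dr cosθ).
d² + r² + 2dr cosθ = |CA|² = 0.122906 m²;  d cosθ + r = +0.34451 m.
|ω_lever| = |0.0878·21.84·+0.34451| / 0.122906 = 5.375 rad/s.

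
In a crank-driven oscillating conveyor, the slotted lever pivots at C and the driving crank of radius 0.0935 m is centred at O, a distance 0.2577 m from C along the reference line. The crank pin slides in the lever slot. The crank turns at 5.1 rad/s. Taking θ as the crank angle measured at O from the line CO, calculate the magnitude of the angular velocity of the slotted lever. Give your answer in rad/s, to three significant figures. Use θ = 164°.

2.55

ω = 5.1 rad/s
Crank pin A relative to C: A = (d + r cosθ, r sinθ); lever angle φ = atan2(r sinθ, d + r cosθ).
Differentiating tanφ: φ̇ = rω(d cosθ + r)/(d² + r² + 2dr cosθ).
d² + r² + 2dr cosθ = |CA|² = 0.0288284 m²;  d cosθ + r = -0.15422 m.
|ω_lever| = |0.0935·5.1·-0.15422| / 0.0288284 = 2.5509 rad/s.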